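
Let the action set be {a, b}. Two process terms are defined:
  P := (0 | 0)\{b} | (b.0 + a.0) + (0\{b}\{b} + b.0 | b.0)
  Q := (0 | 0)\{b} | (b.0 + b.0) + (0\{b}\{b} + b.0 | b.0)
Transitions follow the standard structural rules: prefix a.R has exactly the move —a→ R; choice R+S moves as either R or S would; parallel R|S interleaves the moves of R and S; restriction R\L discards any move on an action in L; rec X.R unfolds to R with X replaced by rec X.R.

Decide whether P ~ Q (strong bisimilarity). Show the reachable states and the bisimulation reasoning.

P ≁ Q

Reachable graph of P (5 states):
  m0 = (0 | 0)\{b} | (b.0 + a.0) + (0\{b}\{b} + b.0 | b.0) ⊢ =a=> m1, =b=> m1, =b=> m2, =b=> m3
  m1 = (0 | 0)\{b} | 0 ⊢ ·
  m2 = 0 | b.0 ⊢ =b=> m4
  m3 = b.0 | 0 ⊢ =b=> m4
  m4 = 0 | 0 ⊢ ·
Reachable graph of Q (5 states):
  n0 = (0 | 0)\{b} | (b.0 + b.0) + (0\{b}\{b} + b.0 | b.0) ⊢ =b=> n1, =b=> n2, =b=> n3
  n1 = (0 | 0)\{b} | 0 ⊢ ·
  n2 = 0 | b.0 ⊢ =b=> n4
  n3 = b.0 | 0 ⊢ =b=> n4
  n4 = 0 | 0 ⊢ ·
Bisimilarity quotient blocks:
  B0 = {m0}
  B1 = {m2, m3, n2, n3}
  B2 = {m1, m4, n1, n4}
  B3 = {n0}
m0 ∈ B0, n0 ∈ B3 → different blocks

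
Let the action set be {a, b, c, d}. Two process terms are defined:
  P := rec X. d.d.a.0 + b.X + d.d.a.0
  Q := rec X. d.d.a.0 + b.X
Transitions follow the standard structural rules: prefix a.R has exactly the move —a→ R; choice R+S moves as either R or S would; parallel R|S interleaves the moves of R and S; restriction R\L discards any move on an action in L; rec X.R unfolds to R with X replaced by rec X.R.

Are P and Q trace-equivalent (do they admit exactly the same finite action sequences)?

P's transition system — 4 states:
  p0 = rec X. d.d.a.0 + b.X + d.d.a.0 has moves --b--▸ p0, --d--▸ p1
  p1 = d.a.0 has moves --d--▸ p2
  p2 = a.0 has moves --a--▸ p3
  p3 = 0 has moves (no moves)
Q's transition system — 4 states:
  q0 = rec X. d.d.a.0 + b.X has moves --b--▸ q0, --d--▸ q1
  q1 = d.a.0 has moves --d--▸ q2
  q2 = a.0 has moves --a--▸ q3
  q3 = 0 has moves (no moves)
Coarsest stable partition (strong bisimilarity classes):
  B0 = {p0, q0}
  B1 = {p1, q1}
  B2 = {p2, q2}
  B3 = {p3, q3}
p0 ∈ B0, q0 ∈ B0 → same block
Bisimilar ⇒ trace-equivalent.

YES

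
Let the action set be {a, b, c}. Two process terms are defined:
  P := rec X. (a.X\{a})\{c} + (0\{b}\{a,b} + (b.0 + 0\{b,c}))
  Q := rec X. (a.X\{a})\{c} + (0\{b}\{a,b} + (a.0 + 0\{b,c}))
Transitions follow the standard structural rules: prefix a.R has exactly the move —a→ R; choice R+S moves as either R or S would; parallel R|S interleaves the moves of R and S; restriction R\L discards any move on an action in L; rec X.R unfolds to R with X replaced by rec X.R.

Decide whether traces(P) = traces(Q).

traces(P) ≠ traces(Q) — witness ⟨b⟩

LTS(P): 4 reachable states
  s0 = rec X. (a.X\{a})\{c} + (0\{b}\{a,b} + (b.0 + 0\{b,c})) → ··a··> s1, ··b··> s2
  s1 = (rec X. (a.X\{a})\{c} + (0\{b}\{a,b} + (b.0 + 0\{b,c})))\{a}\{c} → ··b··> s3
  s2 = 0 → (no moves)
  s3 = 0\{a}\{c} → (no moves)
LTS(Q): 3 reachable states
  t0 = rec X. (a.X\{a})\{c} + (0\{b}\{a,b} + (a.0 + 0\{b,c})) → ··a··> t1, ··a··> t2
  t1 = (rec X. (a.X\{a})\{c} + (0\{b}\{a,b} + (a.0 + 0\{b,c})))\{a}\{c} → (no moves)
  t2 = 0 → (no moves)
Executing b from P (initial set {s0}):
  after b @ step 1: {s2}
  — P admits the full trace.
Executing b from Q (initial set {t0}):
  after b @ step 1: ∅ (Q stuck)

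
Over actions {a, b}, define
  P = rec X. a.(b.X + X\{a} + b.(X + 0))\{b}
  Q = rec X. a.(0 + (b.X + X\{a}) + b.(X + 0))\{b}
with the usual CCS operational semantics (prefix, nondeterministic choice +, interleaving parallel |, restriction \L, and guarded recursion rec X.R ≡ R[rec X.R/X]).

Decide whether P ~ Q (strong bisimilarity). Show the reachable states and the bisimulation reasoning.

bisimilar

Reachable graph of P (2 states):
  s0 = rec X. a.(b.X + X\{a} + b.(X + 0))\{b} has moves —a→ s1
  s1 = (b.(rec X. a.(b.X + X\{a} + b.(X + 0))\{b}) + (rec X. a.(b.X + X\{a} + b.(X + 0))\{b})\{a} + b.((rec X. a.(b.X + X\{a} + b.(X + 0))\{b}) + 0))\{b} has moves ·
Reachable graph of Q (2 states):
  t0 = rec X. a.(0 + (b.X + X\{a}) + b.(X + 0))\{b} has moves —a→ t1
  t1 = (0 + (b.(rec X. a.(0 + (b.X + X\{a}) + b.(X + 0))\{b}) + (rec X. a.(0 + (b.X + X\{a}) + b.(X + 0))\{b})\{a}) + b.((rec X. a.(0 + (b.X + X\{a}) + b.(X + 0))\{b}) + 0))\{b} has moves ·
Coarsest stable partition (strong bisimilarity classes):
  B0 = {s0, t0}
  B1 = {s1, t1}
s0 ∈ B0, t0 ∈ B0 → same block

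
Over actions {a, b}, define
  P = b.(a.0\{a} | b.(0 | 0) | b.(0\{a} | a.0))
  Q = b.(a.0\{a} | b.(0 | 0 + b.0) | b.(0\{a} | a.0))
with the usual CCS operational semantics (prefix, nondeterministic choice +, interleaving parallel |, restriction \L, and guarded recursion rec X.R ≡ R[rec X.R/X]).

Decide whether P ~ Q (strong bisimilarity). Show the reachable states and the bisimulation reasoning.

LTS(P): 13 reachable states
  m0 = b.(a.0\{a} | b.(0 | 0) | b.(0\{a} | a.0)) ⊢ ··b··> m1
  m1 = a.0\{a} | b.(0 | 0) | b.(0\{a} | a.0) ⊢ ··a··> m2, ··b··> m3, ··b··> m4
  m2 = 0\{a} | b.(0 | 0) | b.(0\{a} | a.0) ⊢ ··b··> m5, ··b··> m6
  m3 = a.0\{a} | (0 | 0) | b.(0\{a} | a.0) ⊢ ··a··> m5, ··b··> m7
  m4 = a.0\{a} | b.(0 | 0) | (0\{a} | a.0) ⊢ ··a··> m6, ··a··> m8, ··b··> m7
  m5 = 0\{a} | (0 | 0) | b.(0\{a} | a.0) ⊢ ··b··> m9
  m6 = 0\{a} | b.(0 | 0) | (0\{a} | a.0) ⊢ ··a··> m10, ··b··> m9
  m7 = a.0\{a} | (0 | 0) | (0\{a} | a.0) ⊢ ··a··> m11, ··a··> m9
  m8 = a.0\{a} | b.(0 | 0) | (0\{a} | 0) ⊢ ··a··> m10, ··b··> m11
  m9 = 0\{a} | (0 | 0) | (0\{a} | a.0) ⊢ ··a··> m12
  m10 = 0\{a} | b.(0 | 0) | (0\{a} | 0) ⊢ ··b··> m12
  m11 = a.0\{a} | (0 | 0) | (0\{a} | 0) ⊢ ··a··> m12
  m12 = 0\{a} | (0 | 0) | (0\{a} | 0) ⊢ deadlocked
LTS(Q): 19 reachable states
  n0 = b.(a.0\{a} | b.(0 | 0 + b.0) | b.(0\{a} | a.0)) ⊢ ··b··> n1
  n1 = a.0\{a} | b.(0 | 0 + b.0) | b.(0\{a} | a.0) ⊢ ··a··> n2, ··b··> n3, ··b··> n4
  n2 = 0\{a} | b.(0 | 0 + b.0) | b.(0\{a} | a.0) ⊢ ··b··> n5, ··b··> n6
  n3 = a.0\{a} | (0 | 0 + b.0) | b.(0\{a} | a.0) ⊢ ··a··> n5, ··b··> n7, ··b··> n8
  n4 = a.0\{a} | b.(0 | 0 + b.0) | (0\{a} | a.0) ⊢ ··a··> n6, ··a··> n9, ··b··> n7
  n5 = 0\{a} | (0 | 0 + b.0) | b.(0\{a} | a.0) ⊢ ··b··> n10, ··b··> n11
  n6 = 0\{a} | b.(0 | 0 + b.0) | (0\{a} | a.0) ⊢ ··a··> n12, ··b··> n10
  n7 = a.0\{a} | (0 | 0 + b.0) | (0\{a} | a.0) ⊢ ··a··> n10, ··a··> n13, ··b··> n14
  n8 = a.0\{a} | 0 | b.(0\{a} | a.0) ⊢ ··a··> n11, ··b··> n14
  n9 = a.0\{a} | b.(0 | 0 + b.0) | (0\{a} | 0) ⊢ ··a··> n12, ··b··> n13
  n10 = 0\{a} | (0 | 0 + b.0) | (0\{a} | a.0) ⊢ ··a··> n15, ··b··> n16
  n11 = 0\{a} | 0 | b.(0\{a} | a.0) ⊢ ··b··> n16
  n12 = 0\{a} | b.(0 | 0 + b.0) | (0\{a} | 0) ⊢ ··b··> n15
  n13 = a.0\{a} | (0 | 0 + b.0) | (0\{a} | 0) ⊢ ··a··> n15, ··b··> n17
  n14 = a.0\{a} | 0 | (0\{a} | a.0) ⊢ ··a··> n16, ··a··> n17
  n15 = 0\{a} | (0 | 0 + b.0) | (0\{a} | 0) ⊢ ··b··> n18
  n16 = 0\{a} | 0 | (0\{a} | a.0) ⊢ ··a··> n18
  n17 = a.0\{a} | 0 | (0\{a} | 0) ⊢ ··a··> n18
  n18 = 0\{a} | 0 | (0\{a} | 0) ⊢ deadlocked
Partition-refinement fixed point:
  B0 = {m0}
  B1 = {m1, n3}
  B2 = {m2, n5}
  B3 = {m6, m8, n10, n13}
  B4 = {m11, m9, n16, n17}
  B5 = {m12, n18}
  B6 = {m10, n15}
  B7 = {m5, n11}
  B8 = {m4, n7}
  B9 = {m7, n14}
  B10 = {m3, n8}
  B11 = {n0}
  B12 = {n1}
  B13 = {n4}
  B14 = {n6, n9}
  B15 = {n12}
  B16 = {n2}
m0 ∈ B0, n0 ∈ B11 → different blocks

P ≁ Q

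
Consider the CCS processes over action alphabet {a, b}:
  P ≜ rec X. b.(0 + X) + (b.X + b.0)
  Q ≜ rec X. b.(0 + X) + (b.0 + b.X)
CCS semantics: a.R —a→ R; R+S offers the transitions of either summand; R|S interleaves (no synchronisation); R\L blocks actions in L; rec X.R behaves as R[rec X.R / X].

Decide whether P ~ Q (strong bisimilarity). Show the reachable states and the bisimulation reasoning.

YES

Reachable graph of P (3 states):
  p0 = rec X. b.(0 + X) + (b.X + b.0) :: ··b··> p0, ··b··> p1, ··b··> p2
  p1 = 0 :: ∅
  p2 = 0 + (rec X. b.(0 + X) + (b.X + b.0)) :: ··b··> p0, ··b··> p1, ··b··> p2
Reachable graph of Q (3 states):
  q0 = rec X. b.(0 + X) + (b.0 + b.X) :: ··b··> q0, ··b··> q1, ··b··> q2
  q1 = 0 :: ∅
  q2 = 0 + (rec X. b.(0 + X) + (b.0 + b.X)) :: ··b··> q0, ··b··> q1, ··b··> q2
Partition-refinement fixed point:
  B0 = {p0, p2, q0, q2}
  B1 = {p1, q1}
p0 ∈ B0, q0 ∈ B0 → same block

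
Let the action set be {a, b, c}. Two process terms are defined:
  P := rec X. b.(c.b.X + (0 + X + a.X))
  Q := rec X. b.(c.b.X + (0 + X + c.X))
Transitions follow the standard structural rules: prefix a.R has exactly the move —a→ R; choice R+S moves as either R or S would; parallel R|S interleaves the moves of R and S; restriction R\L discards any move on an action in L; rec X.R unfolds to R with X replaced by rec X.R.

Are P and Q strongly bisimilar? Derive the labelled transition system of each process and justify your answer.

LTS(P): 3 reachable states
  p0 = rec X. b.(c.b.X + (0 + X + a.X)) → --b--▸ p1
  p1 = c.b.(rec X. b.(c.b.X + (0 + X + a.X))) + (0 + (rec X. b.(c.b.X + (0 + X + a.X))) + a.(rec X. b.(c.b.X + (0 + X + a.X)))) → --a--▸ p0, --b--▸ p1, --c--▸ p2
  p2 = b.(rec X. b.(c.b.X + (0 + X + a.X))) → --b--▸ p0
LTS(Q): 3 reachable states
  q0 = rec X. b.(c.b.X + (0 + X + c.X)) → --b--▸ q1
  q1 = c.b.(rec X. b.(c.b.X + (0 + X + c.X))) + (0 + (rec X. b.(c.b.X + (0 + X + c.X))) + c.(rec X. b.(c.b.X + (0 + X + c.X)))) → --b--▸ q1, --c--▸ q0, --c--▸ q2
  q2 = b.(rec X. b.(c.b.X + (0 + X + c.X))) → --b--▸ q0
Coarsest stable partition (strong bisimilarity classes):
  B0 = {p0}
  B1 = {p1}
  B2 = {p2}
  B3 = {q0}
  B4 = {q1}
  B5 = {q2}
p0 ∈ B0, q0 ∈ B3 → different blocks

P ≁ Q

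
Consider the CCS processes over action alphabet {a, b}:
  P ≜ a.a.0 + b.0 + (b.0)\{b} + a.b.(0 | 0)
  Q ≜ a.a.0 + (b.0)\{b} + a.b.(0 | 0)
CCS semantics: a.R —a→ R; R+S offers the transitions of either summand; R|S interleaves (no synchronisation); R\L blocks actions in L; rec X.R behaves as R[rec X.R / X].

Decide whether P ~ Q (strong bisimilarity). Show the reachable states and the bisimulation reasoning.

P ≁ Q

Reachable graph of P (5 states):
  p0 = a.a.0 + b.0 + (b.0)\{b} + a.b.(0 | 0) | =a=> p1, =a=> p2, =b=> p3
  p1 = a.0 | =a=> p3
  p2 = b.(0 | 0) | =b=> p4
  p3 = 0 | ∅
  p4 = 0 | 0 | ∅
Reachable graph of Q (5 states):
  q0 = a.a.0 + (b.0)\{b} + a.b.(0 | 0) | =a=> q1, =a=> q2
  q1 = a.0 | =a=> q3
  q2 = b.(0 | 0) | =b=> q4
  q3 = 0 | ∅
  q4 = 0 | 0 | ∅
Bisimilarity quotient blocks:
  B0 = {p0}
  B1 = {p2, q2}
  B2 = {p3, p4, q3, q4}
  B3 = {p1, q1}
  B4 = {q0}
p0 ∈ B0, q0 ∈ B4 → different blocks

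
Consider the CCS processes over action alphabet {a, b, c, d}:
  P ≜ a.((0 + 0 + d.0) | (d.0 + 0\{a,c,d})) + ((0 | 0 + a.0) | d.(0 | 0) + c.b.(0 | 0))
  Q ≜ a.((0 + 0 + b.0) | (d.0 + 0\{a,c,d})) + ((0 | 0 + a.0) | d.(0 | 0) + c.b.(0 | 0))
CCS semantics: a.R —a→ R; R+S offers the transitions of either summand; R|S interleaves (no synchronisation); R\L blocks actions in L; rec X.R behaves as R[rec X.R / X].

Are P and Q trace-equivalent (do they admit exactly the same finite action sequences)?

LTS(P): 9 reachable states
  m0 = a.((0 + 0 + d.0) | (d.0 + 0\{a,c,d})) + ((0 | 0 + a.0) | d.(0 | 0) + c.b.(0 | 0)) ⊢ —a→ m1, —a→ m2, —c→ m3, —d→ m4
  m1 = (0 + 0 + d.0) | (d.0 + 0\{a,c,d}) ⊢ —d→ m5, —d→ m6
  m2 = 0 | d.(0 | 0) ⊢ —d→ m7
  m3 = b.(0 | 0) ⊢ —b→ m8
  m4 = (0 | 0 + a.0) | (0 | 0) ⊢ —a→ m7
  m5 = (0 + 0 + d.0) | 0 ⊢ —d→ m8
  m6 = 0 | (d.0 + 0\{a,c,d}) ⊢ —d→ m8
  m7 = 0 | (0 | 0) ⊢ stopped
  m8 = 0 | 0 ⊢ stopped
LTS(Q): 9 reachable states
  n0 = a.((0 + 0 + b.0) | (d.0 + 0\{a,c,d})) + ((0 | 0 + a.0) | d.(0 | 0) + c.b.(0 | 0)) ⊢ —a→ n1, —a→ n2, —c→ n3, —d→ n4
  n1 = (0 + 0 + b.0) | (d.0 + 0\{a,c,d}) ⊢ —b→ n5, —d→ n6
  n2 = 0 | d.(0 | 0) ⊢ —d→ n7
  n3 = b.(0 | 0) ⊢ —b→ n8
  n4 = (0 | 0 + a.0) | (0 | 0) ⊢ —a→ n7
  n5 = 0 | (d.0 + 0\{a,c,d}) ⊢ —d→ n8
  n6 = (0 + 0 + b.0) | 0 ⊢ —b→ n8
  n7 = 0 | (0 | 0) ⊢ stopped
  n8 = 0 | 0 ⊢ stopped
Trace ⟨add⟩ through P, begin at {m0}:
  step 1 (a): {m1, m2}
  step 2 (d): {m5, m6, m7}
  step 3 (d): {m8}
  ✓ P
Trace ⟨add⟩ through Q, begin at {n0}:
  step 1 (a): {n1, n2}
  step 2 (d): {n6, n7}
  step 3 (d): no successor for Q

NO — witness ⟨add⟩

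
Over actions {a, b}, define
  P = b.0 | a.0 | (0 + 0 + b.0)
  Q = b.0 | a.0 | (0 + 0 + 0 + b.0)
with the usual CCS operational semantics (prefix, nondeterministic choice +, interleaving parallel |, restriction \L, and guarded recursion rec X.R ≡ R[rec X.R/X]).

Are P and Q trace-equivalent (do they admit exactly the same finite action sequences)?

Reachable graph of P (8 states):
  m0 = b.0 | a.0 | (0 + 0 + b.0) ⊢ -a-> m1, -b-> m2, -b-> m3
  m1 = b.0 | 0 | (0 + 0 + b.0) ⊢ -b-> m4, -b-> m5
  m2 = 0 | a.0 | (0 + 0 + b.0) ⊢ -a-> m4, -b-> m6
  m3 = b.0 | a.0 | 0 ⊢ -a-> m5, -b-> m6
  m4 = 0 | 0 | (0 + 0 + b.0) ⊢ -b-> m7
  m5 = b.0 | 0 | 0 ⊢ -b-> m7
  m6 = 0 | a.0 | 0 ⊢ -a-> m7
  m7 = 0 | 0 | 0 ⊢ stopped
Reachable graph of Q (8 states):
  n0 = b.0 | a.0 | (0 + 0 + 0 + b.0) ⊢ -a-> n1, -b-> n2, -b-> n3
  n1 = b.0 | 0 | (0 + 0 + 0 + b.0) ⊢ -b-> n4, -b-> n5
  n2 = 0 | a.0 | (0 + 0 + 0 + b.0) ⊢ -a-> n4, -b-> n6
  n3 = b.0 | a.0 | 0 ⊢ -a-> n5, -b-> n6
  n4 = 0 | 0 | (0 + 0 + 0 + b.0) ⊢ -b-> n7
  n5 = b.0 | 0 | 0 ⊢ -b-> n7
  n6 = 0 | a.0 | 0 ⊢ -a-> n7
  n7 = 0 | 0 | 0 ⊢ stopped
Bisimilarity quotient blocks:
  B0 = {m0, n0}
  B1 = {m2, m3, n2, n3}
  B2 = {m4, m5, n4, n5}
  B3 = {m7, n7}
  B4 = {m6, n6}
  B5 = {m1, n1}
m0 ∈ B0, n0 ∈ B0 → same block
Bisimilar ⇒ trace-equivalent.

traces(P) = traces(Q)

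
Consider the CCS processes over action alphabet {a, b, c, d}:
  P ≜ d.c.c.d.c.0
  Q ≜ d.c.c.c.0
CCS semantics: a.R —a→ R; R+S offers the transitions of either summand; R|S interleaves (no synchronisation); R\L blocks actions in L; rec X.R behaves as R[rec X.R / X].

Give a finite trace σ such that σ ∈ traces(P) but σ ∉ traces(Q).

dccd

LTS(P): 6 reachable states
  p0 = d.c.c.d.c.0 ⊢ -d-> p1
  p1 = c.c.d.c.0 ⊢ -c-> p2
  p2 = c.d.c.0 ⊢ -c-> p3
  p3 = d.c.0 ⊢ -d-> p4
  p4 = c.0 ⊢ -c-> p5
  p5 = 0 ⊢ ·
LTS(Q): 5 reachable states
  q0 = d.c.c.c.0 ⊢ -d-> q1
  q1 = c.c.c.0 ⊢ -c-> q2
  q2 = c.c.0 ⊢ -c-> q3
  q3 = c.0 ⊢ -c-> q4
  q4 = 0 ⊢ ·
Executing dccd from P (initial set {p0}):
  [1] d ⇒ {p1}
  [2] c ⇒ {p2}
  [3] c ⇒ {p3}
  [4] d ⇒ {p4}
  ✓ P
Executing dccd from Q (initial set {q0}):
  [1] d ⇒ {q1}
  [2] c ⇒ {q2}
  [3] c ⇒ {q3}
  [4] d ⇒ no successor for Q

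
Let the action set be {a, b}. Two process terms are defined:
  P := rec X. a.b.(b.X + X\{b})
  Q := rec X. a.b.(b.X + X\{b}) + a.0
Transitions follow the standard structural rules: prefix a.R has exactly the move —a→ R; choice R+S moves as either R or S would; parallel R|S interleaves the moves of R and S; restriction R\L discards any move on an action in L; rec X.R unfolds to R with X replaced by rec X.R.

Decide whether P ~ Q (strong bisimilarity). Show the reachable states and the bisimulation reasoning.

not bisimilar

Reachable graph of P (4 states):
  u0 = rec X. a.b.(b.X + X\{b}) → --a--▸ u1
  u1 = b.(b.(rec X. a.b.(b.X + X\{b})) + (rec X. a.b.(b.X + X\{b}))\{b}) → --b--▸ u2
  u2 = b.(rec X. a.b.(b.X + X\{b})) + (rec X. a.b.(b.X + X\{b}))\{b} → --a--▸ u3, --b--▸ u0
  u3 = (b.(b.(rec X. a.b.(b.X + X\{b})) + (rec X. a.b.(b.X + X\{b}))\{b}))\{b} → ∅
Reachable graph of Q (6 states):
  v0 = rec X. a.b.(b.X + X\{b}) + a.0 → --a--▸ v1, --a--▸ v2
  v1 = 0 → ∅
  v2 = b.(b.(rec X. a.b.(b.X + X\{b}) + a.0) + (rec X. a.b.(b.X + X\{b}) + a.0)\{b}) → --b--▸ v3
  v3 = b.(rec X. a.b.(b.X + X\{b}) + a.0) + (rec X. a.b.(b.X + X\{b}) + a.0)\{b} → --a--▸ v4, --a--▸ v5, --b--▸ v0
  v4 = (b.(b.(rec X. a.b.(b.X + X\{b}) + a.0) + (rec X. a.b.(b.X + X\{b}) + a.0)\{b}))\{b} → ∅
  v5 = 0\{b} → ∅
Bisimilarity quotient blocks:
  B0 = {u0}
  B1 = {u1}
  B2 = {u2}
  B3 = {u3, v1, v4, v5}
  B4 = {v0}
  B5 = {v2}
  B6 = {v3}
u0 ∈ B0, v0 ∈ B4 → different blocks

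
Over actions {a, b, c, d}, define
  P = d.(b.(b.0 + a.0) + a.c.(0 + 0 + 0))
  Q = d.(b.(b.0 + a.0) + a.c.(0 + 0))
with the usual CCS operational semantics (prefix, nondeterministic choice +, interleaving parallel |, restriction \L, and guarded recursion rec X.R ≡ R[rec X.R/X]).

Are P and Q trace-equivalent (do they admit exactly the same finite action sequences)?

traces(P) = traces(Q)

Reachable graph of P (6 states):
  u0 = d.(b.(b.0 + a.0) + a.c.(0 + 0 + 0)) → ··d··> u1
  u1 = b.(b.0 + a.0) + a.c.(0 + 0 + 0) → ··a··> u2, ··b··> u3
  u2 = c.(0 + 0 + 0) → ··c··> u4
  u3 = b.0 + a.0 → ··a··> u5, ··b··> u5
  u4 = 0 + 0 + 0 → stopped
  u5 = 0 → stopped
Reachable graph of Q (6 states):
  v0 = d.(b.(b.0 + a.0) + a.c.(0 + 0)) → ··d··> v1
  v1 = b.(b.0 + a.0) + a.c.(0 + 0) → ··a··> v2, ··b··> v3
  v2 = c.(0 + 0) → ··c··> v4
  v3 = b.0 + a.0 → ··a··> v5, ··b··> v5
  v4 = 0 + 0 → stopped
  v5 = 0 → stopped
Partition-refinement fixed point:
  B0 = {u0, v0}
  B1 = {u1, v1}
  B2 = {u2, v2}
  B3 = {u4, u5, v4, v5}
  B4 = {u3, v3}
u0 ∈ B0, v0 ∈ B0 → same block
Bisimilar ⇒ trace-equivalent.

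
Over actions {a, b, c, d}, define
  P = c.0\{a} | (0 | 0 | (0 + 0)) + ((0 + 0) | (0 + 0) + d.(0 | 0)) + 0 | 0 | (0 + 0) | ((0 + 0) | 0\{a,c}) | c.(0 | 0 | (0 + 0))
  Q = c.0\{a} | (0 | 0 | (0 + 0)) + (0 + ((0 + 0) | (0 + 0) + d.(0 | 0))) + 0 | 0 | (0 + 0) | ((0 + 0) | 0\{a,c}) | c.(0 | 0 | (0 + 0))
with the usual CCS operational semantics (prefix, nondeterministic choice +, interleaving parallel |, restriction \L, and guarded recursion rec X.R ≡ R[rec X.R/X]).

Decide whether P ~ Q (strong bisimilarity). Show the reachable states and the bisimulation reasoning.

LTS(P): 4 reachable states
  s0 = c.0\{a} | (0 | 0 | (0 + 0)) + ((0 + 0) | (0 + 0) + d.(0 | 0)) + 0 | 0 | (0 + 0) | ((0 + 0) | 0\{a,c}) | c.(0 | 0 | (0 + 0)) has moves ··c··> s1, ··c··> s2, ··d··> s3
  s1 = 0 | 0 | (0 + 0) | ((0 + 0) | 0\{a,c}) | (0 | 0 | (0 + 0)) has moves ·
  s2 = 0\{a} | (0 | 0 | (0 + 0)) has moves ·
  s3 = 0 | 0 has moves ·
LTS(Q): 4 reachable states
  t0 = c.0\{a} | (0 | 0 | (0 + 0)) + (0 + ((0 + 0) | (0 + 0) + d.(0 | 0))) + 0 | 0 | (0 + 0) | ((0 + 0) | 0\{a,c}) | c.(0 | 0 | (0 + 0)) has moves ··c··> t1, ··c··> t2, ··d··> t3
  t1 = 0 | 0 | (0 + 0) | ((0 + 0) | 0\{a,c}) | (0 | 0 | (0 + 0)) has moves ·
  t2 = 0\{a} | (0 | 0 | (0 + 0)) has moves ·
  t3 = 0 | 0 has moves ·
Coarsest stable partition (strong bisimilarity classes):
  B0 = {s0, t0}
  B1 = {s1, s2, s3, t1, t2, t3}
s0 ∈ B0, t0 ∈ B0 → same block

YES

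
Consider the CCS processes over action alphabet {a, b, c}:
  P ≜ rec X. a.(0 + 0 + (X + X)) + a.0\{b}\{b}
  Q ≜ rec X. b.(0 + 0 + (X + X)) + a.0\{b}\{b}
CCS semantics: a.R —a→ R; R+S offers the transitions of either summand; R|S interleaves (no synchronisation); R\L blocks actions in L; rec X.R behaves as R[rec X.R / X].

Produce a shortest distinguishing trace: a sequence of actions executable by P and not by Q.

Reachable graph of P (3 states):
  p0 = rec X. a.(0 + 0 + (X + X)) + a.0\{b}\{b} ⊢ --a--▸ p1, --a--▸ p2
  p1 = 0 + 0 + ((rec X. a.(0 + 0 + (X + X)) + a.0\{b}\{b}) + (rec X. a.(0 + 0 + (X + X)) + a.0\{b}\{b})) ⊢ --a--▸ p1, --a--▸ p2
  p2 = 0\{b}\{b} ⊢ (no moves)
Reachable graph of Q (3 states):
  q0 = rec X. b.(0 + 0 + (X + X)) + a.0\{b}\{b} ⊢ --a--▸ q1, --b--▸ q2
  q1 = 0\{b}\{b} ⊢ (no moves)
  q2 = 0 + 0 + ((rec X. b.(0 + 0 + (X + X)) + a.0\{b}\{b}) + (rec X. b.(0 + 0 + (X + X)) + a.0\{b}\{b})) ⊢ --a--▸ q1, --b--▸ q2
Run σ = ⟨aa⟩ on P: start {p0}
  after a @ step 1: {p1, p2}
  after a @ step 2: {p1, p2}
  — P admits the full trace.
Run σ = ⟨aa⟩ on Q: start {q0}
  after a @ step 1: {q1}
  after a @ step 2: ∅ (Q stuck)

aa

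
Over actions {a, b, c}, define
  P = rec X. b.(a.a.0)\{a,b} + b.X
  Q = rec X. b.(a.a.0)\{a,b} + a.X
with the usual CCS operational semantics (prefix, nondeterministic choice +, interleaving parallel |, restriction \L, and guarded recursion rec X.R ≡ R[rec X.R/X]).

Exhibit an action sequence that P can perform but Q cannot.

P's transition system — 2 states:
  p0 = rec X. b.(a.a.0)\{a,b} + b.X :: =b=> p0, =b=> p1
  p1 = (a.a.0)\{a,b} :: deadlocked
Q's transition system — 2 states:
  q0 = rec X. b.(a.a.0)\{a,b} + a.X :: =a=> q0, =b=> q1
  q1 = (a.a.0)\{a,b} :: deadlocked
Executing bb from P (initial set {p0}):
  [1] b ⇒ {p0, p1}
  [2] b ⇒ {p0, p1}
  ✓ P
Executing bb from Q (initial set {q0}):
  [1] b ⇒ {q1}
  [2] b ⇒ ∅ (Q stuck)

bb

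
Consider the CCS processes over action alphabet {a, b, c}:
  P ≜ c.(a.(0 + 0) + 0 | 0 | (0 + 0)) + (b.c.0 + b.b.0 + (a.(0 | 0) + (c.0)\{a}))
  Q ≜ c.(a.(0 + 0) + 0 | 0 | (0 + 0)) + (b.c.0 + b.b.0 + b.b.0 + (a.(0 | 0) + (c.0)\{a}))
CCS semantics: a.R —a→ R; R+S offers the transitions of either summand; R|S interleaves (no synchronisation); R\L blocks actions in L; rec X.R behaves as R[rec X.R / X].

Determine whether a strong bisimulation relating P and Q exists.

P ~ Q

LTS(P): 8 reachable states
  m0 = c.(a.(0 + 0) + 0 | 0 | (0 + 0)) + (b.c.0 + b.b.0 + (a.(0 | 0) + (c.0)\{a})) | -a-> m1, -b-> m2, -b-> m3, -c-> m4, -c-> m5
  m1 = 0 | 0 | ∅
  m2 = b.0 | -b-> m6
  m3 = c.0 | -c-> m6
  m4 = 0\{a} | ∅
  m5 = a.(0 + 0) + 0 | 0 | (0 + 0) | -a-> m7
  m6 = 0 | ∅
  m7 = 0 + 0 | ∅
LTS(Q): 8 reachable states
  n0 = c.(a.(0 + 0) + 0 | 0 | (0 + 0)) + (b.c.0 + b.b.0 + b.b.0 + (a.(0 | 0) + (c.0)\{a})) | -a-> n1, -b-> n2, -b-> n3, -c-> n4, -c-> n5
  n1 = 0 | 0 | ∅
  n2 = b.0 | -b-> n6
  n3 = c.0 | -c-> n6
  n4 = 0\{a} | ∅
  n5 = a.(0 + 0) + 0 | 0 | (0 + 0) | -a-> n7
  n6 = 0 | ∅
  n7 = 0 + 0 | ∅
Partition-refinement fixed point:
  B0 = {m0, n0}
  B1 = {m3, n3}
  B2 = {m1, m4, m6, m7, n1, n4, n6, n7}
  B3 = {m2, n2}
  B4 = {m5, n5}
m0 ∈ B0, n0 ∈ B0 → same block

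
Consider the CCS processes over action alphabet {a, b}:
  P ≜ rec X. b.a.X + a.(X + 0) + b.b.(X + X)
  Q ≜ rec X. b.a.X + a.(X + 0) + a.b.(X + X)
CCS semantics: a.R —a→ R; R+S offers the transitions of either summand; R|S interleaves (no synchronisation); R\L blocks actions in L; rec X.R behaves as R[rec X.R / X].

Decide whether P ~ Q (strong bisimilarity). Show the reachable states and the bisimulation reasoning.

LTS(P): 5 reachable states
  p0 = rec X. b.a.X + a.(X + 0) + b.b.(X + X) → ··a··> p1, ··b··> p2, ··b··> p3
  p1 = (rec X. b.a.X + a.(X + 0) + b.b.(X + X)) + 0 → ··a··> p1, ··b··> p2, ··b··> p3
  p2 = a.(rec X. b.a.X + a.(X + 0) + b.b.(X + X)) → ··a··> p0
  p3 = b.((rec X. b.a.X + a.(X + 0) + b.b.(X + X)) + (rec X. b.a.X + a.(X + 0) + b.b.(X + X))) → ··b··> p4
  p4 = (rec X. b.a.X + a.(X + 0) + b.b.(X + X)) + (rec X. b.a.X + a.(X + 0) + b.b.(X + X)) → ··a··> p1, ··b··> p2, ··b··> p3
LTS(Q): 5 reachable states
  q0 = rec X. b.a.X + a.(X + 0) + a.b.(X + X) → ··a··> q1, ··a··> q2, ··b··> q3
  q1 = (rec X. b.a.X + a.(X + 0) + a.b.(X + X)) + 0 → ··a··> q1, ··a··> q2, ··b··> q3
  q2 = b.((rec X. b.a.X + a.(X + 0) + a.b.(X + X)) + (rec X. b.a.X + a.(X + 0) + a.b.(X + X))) → ··b··> q4
  q3 = a.(rec X. b.a.X + a.(X + 0) + a.b.(X + X)) → ··a··> q0
  q4 = (rec X. b.a.X + a.(X + 0) + a.b.(X + X)) + (rec X. b.a.X + a.(X + 0) + a.b.(X + X)) → ··a··> q1, ··a··> q2, ··b··> q3
Partition-refinement fixed point:
  B0 = {p0, p1, p4}
  B1 = {p3}
  B2 = {p2}
  B3 = {q0, q1, q4}
  B4 = {q3}
  B5 = {q2}
p0 ∈ B0, q0 ∈ B3 → different blocks

not bisimilar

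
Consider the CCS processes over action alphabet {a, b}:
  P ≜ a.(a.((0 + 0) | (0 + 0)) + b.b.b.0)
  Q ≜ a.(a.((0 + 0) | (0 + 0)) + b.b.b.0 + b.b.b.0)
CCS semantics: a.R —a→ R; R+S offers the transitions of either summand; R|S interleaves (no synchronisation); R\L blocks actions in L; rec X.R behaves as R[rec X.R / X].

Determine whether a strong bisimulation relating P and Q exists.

P's transition system — 6 states:
  u0 = a.(a.((0 + 0) | (0 + 0)) + b.b.b.0) has moves --a--▸ u1
  u1 = a.((0 + 0) | (0 + 0)) + b.b.b.0 has moves --a--▸ u2, --b--▸ u3
  u2 = (0 + 0) | (0 + 0) has moves ·
  u3 = b.b.0 has moves --b--▸ u4
  u4 = b.0 has moves --b--▸ u5
  u5 = 0 has moves ·
Q's transition system — 6 states:
  v0 = a.(a.((0 + 0) | (0 + 0)) + b.b.b.0 + b.b.b.0) has moves --a--▸ v1
  v1 = a.((0 + 0) | (0 + 0)) + b.b.b.0 + b.b.b.0 has moves --a--▸ v2, --b--▸ v3
  v2 = (0 + 0) | (0 + 0) has moves ·
  v3 = b.b.0 has moves --b--▸ v4
  v4 = b.0 has moves --b--▸ v5
  v5 = 0 has moves ·
Coarsest stable partition (strong bisimilarity classes):
  B0 = {u0, v0}
  B1 = {u1, v1}
  B2 = {u3, v3}
  B3 = {u4, v4}
  B4 = {u2, u5, v2, v5}
u0 ∈ B0, v0 ∈ B0 → same block

P ~ Q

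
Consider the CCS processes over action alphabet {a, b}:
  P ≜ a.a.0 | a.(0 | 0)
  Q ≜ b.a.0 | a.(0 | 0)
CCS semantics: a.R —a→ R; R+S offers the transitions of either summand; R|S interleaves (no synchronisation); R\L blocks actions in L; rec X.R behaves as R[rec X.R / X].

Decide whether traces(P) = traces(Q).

NO — witness ⟨aa⟩

P's transition system — 6 states:
  p0 = a.a.0 | a.(0 | 0) → =a=> p1, =a=> p2
  p1 = a.0 | a.(0 | 0) → =a=> p3, =a=> p4
  p2 = a.a.0 | (0 | 0) → =a=> p4
  p3 = 0 | a.(0 | 0) → =a=> p5
  p4 = a.0 | (0 | 0) → =a=> p5
  p5 = 0 | (0 | 0) → (no moves)
Q's transition system — 6 states:
  q0 = b.a.0 | a.(0 | 0) → =a=> q1, =b=> q2
  q1 = b.a.0 | (0 | 0) → =b=> q3
  q2 = a.0 | a.(0 | 0) → =a=> q3, =a=> q4
  q3 = a.0 | (0 | 0) → =a=> q5
  q4 = 0 | a.(0 | 0) → =a=> q5
  q5 = 0 | (0 | 0) → (no moves)
Executing aa from P (initial set {p0}):
  [1] a ⇒ {p1, p2}
  [2] a ⇒ {p3, p4}
  — P admits the full trace.
Executing aa from Q (initial set {q0}):
  [1] a ⇒ {q1}
  [2] a ⇒ ∅ (Q stuck)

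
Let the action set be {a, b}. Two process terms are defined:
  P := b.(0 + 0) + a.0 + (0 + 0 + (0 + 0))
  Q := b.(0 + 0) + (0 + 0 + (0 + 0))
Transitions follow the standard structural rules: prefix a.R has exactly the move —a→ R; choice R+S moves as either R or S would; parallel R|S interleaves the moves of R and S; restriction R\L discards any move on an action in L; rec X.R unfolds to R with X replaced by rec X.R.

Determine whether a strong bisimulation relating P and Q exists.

not bisimilar

LTS(P): 3 reachable states
  u0 = b.(0 + 0) + a.0 + (0 + 0 + (0 + 0)) → --a--▸ u1, --b--▸ u2
  u1 = 0 → ∅
  u2 = 0 + 0 → ∅
LTS(Q): 2 reachable states
  v0 = b.(0 + 0) + (0 + 0 + (0 + 0)) → --b--▸ v1
  v1 = 0 + 0 → ∅
Coarsest stable partition (strong bisimilarity classes):
  B0 = {u0}
  B1 = {u1, u2, v1}
  B2 = {v0}
u0 ∈ B0, v0 ∈ B2 → different blocks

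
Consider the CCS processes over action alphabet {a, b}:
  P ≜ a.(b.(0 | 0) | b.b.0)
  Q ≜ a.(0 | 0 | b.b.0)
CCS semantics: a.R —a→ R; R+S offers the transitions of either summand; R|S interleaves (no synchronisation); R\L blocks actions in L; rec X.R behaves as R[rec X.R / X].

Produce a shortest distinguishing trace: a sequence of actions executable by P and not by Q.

LTS(P): 7 reachable states
  m0 = a.(b.(0 | 0) | b.b.0) has moves =a=> m1
  m1 = b.(0 | 0) | b.b.0 has moves =b=> m2, =b=> m3
  m2 = 0 | 0 | b.b.0 has moves =b=> m4
  m3 = b.(0 | 0) | b.0 has moves =b=> m4, =b=> m5
  m4 = 0 | 0 | b.0 has moves =b=> m6
  m5 = b.(0 | 0) | 0 has moves =b=> m6
  m6 = 0 | 0 | 0 has moves stopped
LTS(Q): 4 reachable states
  n0 = a.(0 | 0 | b.b.0) has moves =a=> n1
  n1 = 0 | 0 | b.b.0 has moves =b=> n2
  n2 = 0 | 0 | b.0 has moves =b=> n3
  n3 = 0 | 0 | 0 has moves stopped
Trace ⟨abbb⟩ through P, begin at {m0}:
  step 1 (a): {m1}
  step 2 (b): {m2, m3}
  step 3 (b): {m4, m5}
  step 4 (b): {m6}
  — P admits the full trace.
Trace ⟨abbb⟩ through Q, begin at {n0}:
  step 1 (a): {n1}
  step 2 (b): {n2}
  step 3 (b): {n3}
  step 4 (b): no successor for Q

abbb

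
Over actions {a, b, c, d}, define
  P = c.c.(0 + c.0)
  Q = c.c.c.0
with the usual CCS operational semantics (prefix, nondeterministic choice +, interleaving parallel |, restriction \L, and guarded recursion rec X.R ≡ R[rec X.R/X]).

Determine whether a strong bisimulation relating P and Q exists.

YES

Reachable graph of P (4 states):
  m0 = c.c.(0 + c.0) :: -c-> m1
  m1 = c.(0 + c.0) :: -c-> m2
  m2 = 0 + c.0 :: -c-> m3
  m3 = 0 :: deadlocked
Reachable graph of Q (4 states):
  n0 = c.c.c.0 :: -c-> n1
  n1 = c.c.0 :: -c-> n2
  n2 = c.0 :: -c-> n3
  n3 = 0 :: deadlocked
Coarsest stable partition (strong bisimilarity classes):
  B0 = {m0, n0}
  B1 = {m1, n1}
  B2 = {m2, n2}
  B3 = {m3, n3}
m0 ∈ B0, n0 ∈ B0 → same block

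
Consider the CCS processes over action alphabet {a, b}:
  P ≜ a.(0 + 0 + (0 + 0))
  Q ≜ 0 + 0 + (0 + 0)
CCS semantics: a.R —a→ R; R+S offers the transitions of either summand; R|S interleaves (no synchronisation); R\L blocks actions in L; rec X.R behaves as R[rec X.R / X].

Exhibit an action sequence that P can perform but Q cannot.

LTS(P): 2 reachable states
  u0 = a.(0 + 0 + (0 + 0)) :: —a→ u1
  u1 = 0 + 0 + (0 + 0) :: stopped
LTS(Q): 1 reachable states
  v0 = 0 + 0 + (0 + 0) :: stopped
Trace ⟨a⟩ through P, begin at {u0}:
  step 1 (a): {u1}
  ✓ P
Trace ⟨a⟩ through Q, begin at {v0}:
  step 1 (a): ∅  — Q cannot continue

a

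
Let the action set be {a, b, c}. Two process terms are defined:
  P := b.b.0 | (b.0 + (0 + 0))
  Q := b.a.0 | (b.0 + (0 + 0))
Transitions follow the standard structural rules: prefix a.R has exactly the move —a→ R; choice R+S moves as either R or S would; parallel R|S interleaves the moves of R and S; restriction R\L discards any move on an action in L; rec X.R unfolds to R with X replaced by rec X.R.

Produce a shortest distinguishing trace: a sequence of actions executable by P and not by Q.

bbb

P's transition system — 6 states:
  u0 = b.b.0 | (b.0 + (0 + 0)) :: --b--▸ u1, --b--▸ u2
  u1 = b.0 | (b.0 + (0 + 0)) :: --b--▸ u3, --b--▸ u4
  u2 = b.b.0 | 0 :: --b--▸ u4
  u3 = 0 | (b.0 + (0 + 0)) :: --b--▸ u5
  u4 = b.0 | 0 :: --b--▸ u5
  u5 = 0 | 0 :: deadlocked
Q's transition system — 6 states:
  v0 = b.a.0 | (b.0 + (0 + 0)) :: --b--▸ v1, --b--▸ v2
  v1 = a.0 | (b.0 + (0 + 0)) :: --a--▸ v3, --b--▸ v4
  v2 = b.a.0 | 0 :: --b--▸ v4
  v3 = 0 | (b.0 + (0 + 0)) :: --b--▸ v5
  v4 = a.0 | 0 :: --a--▸ v5
  v5 = 0 | 0 :: deadlocked
Executing bbb from P (initial set {u0}):
  after b @ step 1: {u1, u2}
  after b @ step 2: {u3, u4}
  after b @ step 3: {u5}
  ✓ P
Executing bbb from Q (initial set {v0}):
  after b @ step 1: {v1, v2}
  after b @ step 2: {v4}
  after b @ step 3: no successor for Q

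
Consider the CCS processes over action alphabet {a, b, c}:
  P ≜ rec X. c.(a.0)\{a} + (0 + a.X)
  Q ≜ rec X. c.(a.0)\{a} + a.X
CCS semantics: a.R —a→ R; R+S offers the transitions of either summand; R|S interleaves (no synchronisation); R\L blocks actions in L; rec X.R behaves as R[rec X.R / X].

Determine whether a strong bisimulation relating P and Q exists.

P ~ Q

Reachable graph of P (2 states):
  u0 = rec X. c.(a.0)\{a} + (0 + a.X) ⊢ —a→ u0, —c→ u1
  u1 = (a.0)\{a} ⊢ ·
Reachable graph of Q (2 states):
  v0 = rec X. c.(a.0)\{a} + a.X ⊢ —a→ v0, —c→ v1
  v1 = (a.0)\{a} ⊢ ·
Bisimilarity quotient blocks:
  B0 = {u0, v0}
  B1 = {u1, v1}
u0 ∈ B0, v0 ∈ B0 → same block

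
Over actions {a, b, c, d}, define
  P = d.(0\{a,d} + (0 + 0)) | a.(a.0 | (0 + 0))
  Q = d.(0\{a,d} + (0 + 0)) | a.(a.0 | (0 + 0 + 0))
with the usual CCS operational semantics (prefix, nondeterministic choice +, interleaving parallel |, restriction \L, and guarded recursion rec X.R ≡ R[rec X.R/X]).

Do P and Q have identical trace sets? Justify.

traces(P) = traces(Q)

LTS(P): 6 reachable states
  p0 = d.(0\{a,d} + (0 + 0)) | a.(a.0 | (0 + 0)) → =a=> p1, =d=> p2
  p1 = d.(0\{a,d} + (0 + 0)) | (a.0 | (0 + 0)) → =a=> p3, =d=> p4
  p2 = (0\{a,d} + (0 + 0)) | a.(a.0 | (0 + 0)) → =a=> p4
  p3 = d.(0\{a,d} + (0 + 0)) | (0 | (0 + 0)) → =d=> p5
  p4 = (0\{a,d} + (0 + 0)) | (a.0 | (0 + 0)) → =a=> p5
  p5 = (0\{a,d} + (0 + 0)) | (0 | (0 + 0)) → ∅
LTS(Q): 6 reachable states
  q0 = d.(0\{a,d} + (0 + 0)) | a.(a.0 | (0 + 0 + 0)) → =a=> q1, =d=> q2
  q1 = d.(0\{a,d} + (0 + 0)) | (a.0 | (0 + 0 + 0)) → =a=> q3, =d=> q4
  q2 = (0\{a,d} + (0 + 0)) | a.(a.0 | (0 + 0 + 0)) → =a=> q4
  q3 = d.(0\{a,d} + (0 + 0)) | (0 | (0 + 0 + 0)) → =d=> q5
  q4 = (0\{a,d} + (0 + 0)) | (a.0 | (0 + 0 + 0)) → =a=> q5
  q5 = (0\{a,d} + (0 + 0)) | (0 | (0 + 0 + 0)) → ∅
Coarsest stable partition (strong bisimilarity classes):
  B0 = {p0, q0}
  B1 = {p1, q1}
  B2 = {p4, q4}
  B3 = {p5, q5}
  B4 = {p3, q3}
  B5 = {p2, q2}
p0 ∈ B0, q0 ∈ B0 → same block
Bisimilar ⇒ trace-equivalent.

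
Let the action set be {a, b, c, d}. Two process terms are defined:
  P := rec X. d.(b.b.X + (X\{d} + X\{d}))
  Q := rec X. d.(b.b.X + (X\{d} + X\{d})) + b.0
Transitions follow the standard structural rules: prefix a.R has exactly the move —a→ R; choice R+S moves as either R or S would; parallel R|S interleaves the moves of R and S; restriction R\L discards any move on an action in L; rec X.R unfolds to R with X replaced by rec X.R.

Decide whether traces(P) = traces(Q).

trace-distinct — witness ⟨b⟩

P's transition system — 3 states:
  s0 = rec X. d.(b.b.X + (X\{d} + X\{d})) → -d-> s1
  s1 = b.b.(rec X. d.(b.b.X + (X\{d} + X\{d}))) + ((rec X. d.(b.b.X + (X\{d} + X\{d})))\{d} + (rec X. d.(b.b.X + (X\{d} + X\{d})))\{d}) → -b-> s2
  s2 = b.(rec X. d.(b.b.X + (X\{d} + X\{d}))) → -b-> s0
Q's transition system — 5 states:
  t0 = rec X. d.(b.b.X + (X\{d} + X\{d})) + b.0 → -b-> t1, -d-> t2
  t1 = 0 → ∅
  t2 = b.b.(rec X. d.(b.b.X + (X\{d} + X\{d})) + b.0) + ((rec X. d.(b.b.X + (X\{d} + X\{d})) + b.0)\{d} + (rec X. d.(b.b.X + (X\{d} + X\{d})) + b.0)\{d}) → -b-> t3, -b-> t4
  t3 = 0\{d} → ∅
  t4 = b.(rec X. d.(b.b.X + (X\{d} + X\{d})) + b.0) → -b-> t0
Run σ = ⟨b⟩ on Q: start {t0}
  after b @ step 1: {t1}
  Q completes σ.
Run σ = ⟨b⟩ on P: start {s0}
  after b @ step 1: ∅ (P stuck)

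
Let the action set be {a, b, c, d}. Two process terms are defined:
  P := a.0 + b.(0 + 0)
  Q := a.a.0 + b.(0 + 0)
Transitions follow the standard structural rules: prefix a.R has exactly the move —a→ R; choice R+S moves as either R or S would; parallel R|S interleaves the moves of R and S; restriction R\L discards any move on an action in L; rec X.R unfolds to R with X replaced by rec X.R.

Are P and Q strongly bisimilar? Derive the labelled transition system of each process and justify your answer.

NO

LTS(P): 3 reachable states
  p0 = a.0 + b.(0 + 0) :: ··a··> p1, ··b··> p2
  p1 = 0 :: ∅
  p2 = 0 + 0 :: ∅
LTS(Q): 4 reachable states
  q0 = a.a.0 + b.(0 + 0) :: ··a··> q1, ··b··> q2
  q1 = a.0 :: ··a··> q3
  q2 = 0 + 0 :: ∅
  q3 = 0 :: ∅
Bisimilarity quotient blocks:
  B0 = {p0}
  B1 = {p1, p2, q2, q3}
  B2 = {q0}
  B3 = {q1}
p0 ∈ B0, q0 ∈ B2 → different blocks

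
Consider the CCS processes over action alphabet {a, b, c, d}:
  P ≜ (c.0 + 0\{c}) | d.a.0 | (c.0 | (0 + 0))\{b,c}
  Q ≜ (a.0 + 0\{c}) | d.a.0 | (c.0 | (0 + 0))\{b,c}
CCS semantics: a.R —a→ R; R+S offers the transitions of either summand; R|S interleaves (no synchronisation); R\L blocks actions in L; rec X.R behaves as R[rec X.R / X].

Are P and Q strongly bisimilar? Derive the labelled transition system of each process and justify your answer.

not bisimilar

LTS(P): 6 reachable states
  m0 = (c.0 + 0\{c}) | d.a.0 | (c.0 | (0 + 0))\{b,c} → —c→ m1, —d→ m2
  m1 = 0 | d.a.0 | (c.0 | (0 + 0))\{b,c} → —d→ m3
  m2 = (c.0 + 0\{c}) | a.0 | (c.0 | (0 + 0))\{b,c} → —a→ m4, —c→ m3
  m3 = 0 | a.0 | (c.0 | (0 + 0))\{b,c} → —a→ m5
  m4 = (c.0 + 0\{c}) | 0 | (c.0 | (0 + 0))\{b,c} → —c→ m5
  m5 = 0 | 0 | (c.0 | (0 + 0))\{b,c} → ∅
LTS(Q): 6 reachable states
  n0 = (a.0 + 0\{c}) | d.a.0 | (c.0 | (0 + 0))\{b,c} → —a→ n1, —d→ n2
  n1 = 0 | d.a.0 | (c.0 | (0 + 0))\{b,c} → —d→ n3
  n2 = (a.0 + 0\{c}) | a.0 | (c.0 | (0 + 0))\{b,c} → —a→ n3, —a→ n4
  n3 = 0 | a.0 | (c.0 | (0 + 0))\{b,c} → —a→ n5
  n4 = (a.0 + 0\{c}) | 0 | (c.0 | (0 + 0))\{b,c} → —a→ n5
  n5 = 0 | 0 | (c.0 | (0 + 0))\{b,c} → ∅
Coarsest stable partition (strong bisimilarity classes):
  B0 = {m0}
  B1 = {m1, n1}
  B2 = {m3, n3, n4}
  B3 = {m5, n5}
  B4 = {m2}
  B5 = {m4}
  B6 = {n0}
  B7 = {n2}
m0 ∈ B0, n0 ∈ B6 → different blocks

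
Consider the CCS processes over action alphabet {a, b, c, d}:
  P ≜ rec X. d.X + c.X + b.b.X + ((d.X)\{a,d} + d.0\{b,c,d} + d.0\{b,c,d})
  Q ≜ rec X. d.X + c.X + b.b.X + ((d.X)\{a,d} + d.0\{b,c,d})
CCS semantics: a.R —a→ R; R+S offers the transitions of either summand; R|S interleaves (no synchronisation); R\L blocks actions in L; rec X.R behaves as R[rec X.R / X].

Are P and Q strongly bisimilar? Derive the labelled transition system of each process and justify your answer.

LTS(P): 3 reachable states
  p0 = rec X. d.X + c.X + b.b.X + ((d.X)\{a,d} + d.0\{b,c,d} + d.0\{b,c,d}) :: —b→ p1, —c→ p0, —d→ p0, —d→ p2
  p1 = b.(rec X. d.X + c.X + b.b.X + ((d.X)\{a,d} + d.0\{b,c,d} + d.0\{b,c,d})) :: —b→ p0
  p2 = 0\{b,c,d} :: ·
LTS(Q): 3 reachable states
  q0 = rec X. d.X + c.X + b.b.X + ((d.X)\{a,d} + d.0\{b,c,d}) :: —b→ q1, —c→ q0, —d→ q0, —d→ q2
  q1 = b.(rec X. d.X + c.X + b.b.X + ((d.X)\{a,d} + d.0\{b,c,d})) :: —b→ q0
  q2 = 0\{b,c,d} :: ·
Coarsest stable partition (strong bisimilarity classes):
  B0 = {p0, q0}
  B1 = {p2, q2}
  B2 = {p1, q1}
p0 ∈ B0, q0 ∈ B0 → same block

YES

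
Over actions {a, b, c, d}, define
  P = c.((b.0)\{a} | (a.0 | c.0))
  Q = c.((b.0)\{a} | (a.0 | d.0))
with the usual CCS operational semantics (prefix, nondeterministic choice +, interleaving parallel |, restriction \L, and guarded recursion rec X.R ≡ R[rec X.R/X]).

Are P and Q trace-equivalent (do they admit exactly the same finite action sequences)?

trace-distinct — witness ⟨cc⟩

Reachable graph of P (9 states):
  s0 = c.((b.0)\{a} | (a.0 | c.0)) has moves =c=> s1
  s1 = (b.0)\{a} | (a.0 | c.0) has moves =a=> s2, =b=> s3, =c=> s4
  s2 = (b.0)\{a} | (0 | c.0) has moves =b=> s5, =c=> s6
  s3 = 0\{a} | (a.0 | c.0) has moves =a=> s5, =c=> s7
  s4 = (b.0)\{a} | (a.0 | 0) has moves =a=> s6, =b=> s7
  s5 = 0\{a} | (0 | c.0) has moves =c=> s8
  s6 = (b.0)\{a} | (0 | 0) has moves =b=> s8
  s7 = 0\{a} | (a.0 | 0) has moves =a=> s8
  s8 = 0\{a} | (0 | 0) has moves deadlocked
Reachable graph of Q (9 states):
  t0 = c.((b.0)\{a} | (a.0 | d.0)) has moves =c=> t1
  t1 = (b.0)\{a} | (a.0 | d.0) has moves =a=> t2, =b=> t3, =d=> t4
  t2 = (b.0)\{a} | (0 | d.0) has moves =b=> t5, =d=> t6
  t3 = 0\{a} | (a.0 | d.0) has moves =a=> t5, =d=> t7
  t4 = (b.0)\{a} | (a.0 | 0) has moves =a=> t6, =b=> t7
  t5 = 0\{a} | (0 | d.0) has moves =d=> t8
  t6 = (b.0)\{a} | (0 | 0) has moves =b=> t8
  t7 = 0\{a} | (a.0 | 0) has moves =a=> t8
  t8 = 0\{a} | (0 | 0) has moves deadlocked
Run σ = ⟨cc⟩ on P: start {s0}
  [1] c ⇒ {s1}
  [2] c ⇒ {s4}
  ✓ P
Run σ = ⟨cc⟩ on Q: start {t0}
  [1] c ⇒ {t1}
  [2] c ⇒ ∅  — Q cannot continue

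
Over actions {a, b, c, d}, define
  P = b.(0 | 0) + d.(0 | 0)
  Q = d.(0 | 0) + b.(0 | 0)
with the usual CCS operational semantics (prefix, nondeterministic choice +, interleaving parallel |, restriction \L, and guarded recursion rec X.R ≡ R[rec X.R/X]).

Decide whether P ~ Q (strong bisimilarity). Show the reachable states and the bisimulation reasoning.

LTS(P): 2 reachable states
  s0 = b.(0 | 0) + d.(0 | 0) | --b--▸ s1, --d--▸ s1
  s1 = 0 | 0 | stopped
LTS(Q): 2 reachable states
  t0 = d.(0 | 0) + b.(0 | 0) | --b--▸ t1, --d--▸ t1
  t1 = 0 | 0 | stopped
Coarsest stable partition (strong bisimilarity classes):
  B0 = {s0, t0}
  B1 = {s1, t1}
s0 ∈ B0, t0 ∈ B0 → same block

bisimilar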